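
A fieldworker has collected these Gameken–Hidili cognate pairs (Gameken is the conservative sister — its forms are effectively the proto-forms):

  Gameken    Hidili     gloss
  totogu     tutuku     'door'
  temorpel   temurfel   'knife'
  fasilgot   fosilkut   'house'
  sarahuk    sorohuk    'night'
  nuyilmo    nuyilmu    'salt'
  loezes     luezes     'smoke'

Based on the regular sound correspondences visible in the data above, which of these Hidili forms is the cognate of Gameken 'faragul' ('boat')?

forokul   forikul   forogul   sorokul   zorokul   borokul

forokul

sarahuk ~ sorohuk — Gameken a corresponds to Hidili o after a consonant, before r.
fasilgot ~ fosilkut, sarahuk ~ sorohuk — Gameken a corresponds to Hidili o after a consonant, before a consonant other than r, m, n, p, b, f, v.
totogu ~ tutuku — Gameken g corresponds to Hidili k between vowels (before a back vowel).
Applying these to Gameken 'faragul':
  faragul → foragul   (a→o after a consonant, before r)
  foragul → forogul   (a→o after a consonant, before a consonant other than r, m, n, p, b, f, v)
  forogul → forokul   (g→k between vowels (before a back vowel))
So the Hidili cognate is 'forokul'.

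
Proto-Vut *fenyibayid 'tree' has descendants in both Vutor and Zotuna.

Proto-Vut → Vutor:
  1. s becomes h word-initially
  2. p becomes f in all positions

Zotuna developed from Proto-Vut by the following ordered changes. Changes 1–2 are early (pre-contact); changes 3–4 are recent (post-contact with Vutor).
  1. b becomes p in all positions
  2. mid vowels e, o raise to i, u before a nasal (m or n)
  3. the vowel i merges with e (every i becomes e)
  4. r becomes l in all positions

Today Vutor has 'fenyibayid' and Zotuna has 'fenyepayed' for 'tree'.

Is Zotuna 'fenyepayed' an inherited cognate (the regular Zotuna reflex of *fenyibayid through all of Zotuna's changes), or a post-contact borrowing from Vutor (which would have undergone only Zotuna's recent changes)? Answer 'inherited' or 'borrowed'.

If inherited, *fenyibayid would pass through all of Zotuna's changes:
Zotuna: *fenyibayid > fenyipayid > finyipayid > fenyepayed  (by unconditioned shift, pre-nasal raising, vowel merger)
If borrowed from Vutor 'fenyibayid' after the early changes, it would undergo only the recent ones:
  rule 3 (vowel merger): fenyibayid → fenyebayed
  rule 4 (unconditioned shift): no change (fenyebayed)
  ⇒ as a loan: fenyebayed
Zotuna 'fenyepayed' matches the inherited outcome exactly, so it is an inherited cognate, not a loan.

inherited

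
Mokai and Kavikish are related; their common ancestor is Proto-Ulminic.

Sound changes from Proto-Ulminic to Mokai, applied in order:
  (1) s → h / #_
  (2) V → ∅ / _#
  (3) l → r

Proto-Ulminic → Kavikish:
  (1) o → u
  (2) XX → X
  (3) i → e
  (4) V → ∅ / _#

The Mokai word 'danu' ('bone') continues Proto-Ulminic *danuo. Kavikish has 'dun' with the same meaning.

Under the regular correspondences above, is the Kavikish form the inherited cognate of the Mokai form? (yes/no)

no

Derive the expected Kavikish reflex of *danuo:
Kavikish: *danuo
  danuo → danuu   [vowel merger]
  danuu → danu   [degemination]
  danu (rule 3 does not apply)
  danu → dan   [apocope]
  giving Kavikish dan.
The regular Kavikish reflex would be 'dan', but the attested form is 'dun'. The correspondence is irregular, so they are not cognates (the Kavikish form has a different source).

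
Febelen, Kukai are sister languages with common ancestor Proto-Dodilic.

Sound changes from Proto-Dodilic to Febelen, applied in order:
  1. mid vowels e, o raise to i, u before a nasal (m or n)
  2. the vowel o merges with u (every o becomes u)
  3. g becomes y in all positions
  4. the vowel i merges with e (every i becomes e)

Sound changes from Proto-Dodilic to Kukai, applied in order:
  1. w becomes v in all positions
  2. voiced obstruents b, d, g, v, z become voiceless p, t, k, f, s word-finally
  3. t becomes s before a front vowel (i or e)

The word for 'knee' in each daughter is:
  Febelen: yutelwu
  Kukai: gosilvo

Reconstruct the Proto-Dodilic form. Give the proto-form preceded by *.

Position 3: Febelen has t, Kukai has s. Febelen preserves t here (none of its changes turn any other segment into t), so the proto-segment is *t.
Position 6: Febelen has w, Kukai has v. Febelen preserves w here (none of its changes turn any other segment into w), so the proto-segment is *w.
Position 7: Febelen has u, Kukai has o. Kukai preserves o here (none of its changes turn any other segment into o), so the proto-segment is *o.
This points to *gotilwo. Verify forward in each daughter:
Febelen: *gotilwo
  gotilwo (rule 1 does not apply)
  gotilwo → gutilwu   [vowel merger]
  gutilwu → yutilwu   [unconditioned shift]
  yutilwu → yutelwu   [vowel merger]
  giving Febelen yutelwu.
Kukai: *gotilwo
  gotilwo → gotilvo   [unconditioned shift]
  gotilvo (rule 2 does not apply)
  gotilvo → gosilvo   [palatalisation]
  giving Kukai gosilvo.
No other proto-form is consistent with every reflex, so the reconstruction is *gotilwo.

*gotilwo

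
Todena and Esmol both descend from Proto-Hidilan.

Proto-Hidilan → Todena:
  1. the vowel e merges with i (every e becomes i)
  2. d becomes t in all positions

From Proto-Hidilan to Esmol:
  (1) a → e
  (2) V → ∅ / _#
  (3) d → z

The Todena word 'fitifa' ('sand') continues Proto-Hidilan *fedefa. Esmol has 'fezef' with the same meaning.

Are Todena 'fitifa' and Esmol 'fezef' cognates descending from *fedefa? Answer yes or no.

Derive the expected Esmol reflex of *fedefa:
Esmol: *fedefa > fedefe > fedef > fezef  (by vowel merger, apocope, unconditioned shift)
Esmol 'fezef' matches the regular reflex exactly, so the pair is cognate.

yes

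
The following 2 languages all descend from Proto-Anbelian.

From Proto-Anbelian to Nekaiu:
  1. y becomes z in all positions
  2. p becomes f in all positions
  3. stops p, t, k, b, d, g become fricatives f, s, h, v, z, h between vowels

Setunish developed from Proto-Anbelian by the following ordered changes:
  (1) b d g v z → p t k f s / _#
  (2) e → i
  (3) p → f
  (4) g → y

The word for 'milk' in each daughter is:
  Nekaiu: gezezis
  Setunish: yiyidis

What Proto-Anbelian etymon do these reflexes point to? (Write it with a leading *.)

Position 3: Nekaiu has z, Setunish has y. Taking the neighbouring segments as reconstructed: Nekaiu z could go back to *d or *z or *y; Setunish y could go back to *g or *y — the one source consistent with every daughter is *y.
Position 2: Nekaiu has e, Setunish has i. Nekaiu preserves e here (none of its changes turn any other segment into e), so the proto-segment is *e.
This points to *geyedis. Verify forward in each daughter:
Nekaiu: start from *geyedis.
  rule 1 (unconditioned shift): geyedis → gezedis
  rule 2: no change — gezedis
  rule 3 (intervocalic lenition): gezedis → gezezis
  ⇒ Nekaiu gezezis
Setunish: *geyedis
  geyedis (rule 1 does not apply)
  geyedis → giyidis   [vowel merger]
  giyidis (rule 3 does not apply)
  giyidis → yiyidis   [unconditioned shift]
  giving Setunish yiyidis.
Only *geyedis yields all of Nekaiu gezezis, Setunish yiyidis.

*geyedis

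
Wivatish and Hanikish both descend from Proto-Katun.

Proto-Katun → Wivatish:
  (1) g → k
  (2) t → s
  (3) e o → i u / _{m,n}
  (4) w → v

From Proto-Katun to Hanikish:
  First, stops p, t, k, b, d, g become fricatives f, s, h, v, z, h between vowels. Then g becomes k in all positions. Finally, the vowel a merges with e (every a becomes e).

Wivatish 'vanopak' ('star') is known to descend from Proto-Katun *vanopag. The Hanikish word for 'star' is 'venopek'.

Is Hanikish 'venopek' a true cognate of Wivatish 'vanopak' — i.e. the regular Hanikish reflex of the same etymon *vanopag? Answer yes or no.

Derive the expected Hanikish reflex of *vanopag:
Hanikish: *vanopag > vanofag > vanofak > venofek  (by intervocalic lenition, unconditioned shift, vowel merger)
The regular Hanikish reflex would be 'venofek', but the attested form is 'venopek'. The correspondence is irregular, so they are not cognates (the Hanikish form has a different source).

no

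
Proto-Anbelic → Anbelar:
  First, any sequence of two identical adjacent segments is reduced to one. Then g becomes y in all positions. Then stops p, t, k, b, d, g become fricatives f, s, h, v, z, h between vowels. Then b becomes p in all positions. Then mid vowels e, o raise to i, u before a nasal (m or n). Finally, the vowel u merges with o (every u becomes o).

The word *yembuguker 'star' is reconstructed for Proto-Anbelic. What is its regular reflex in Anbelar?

Anbelar: start from *yembuguker.
  rule 1: no change — yembuguker
  rule 2 (unconditioned shift): yembuguker → yembuyuker
  rule 3 (intervocalic lenition): yembuyuker → yembuyuher
  rule 4 (unconditioned shift): yembuyuher → yempuyuher
  rule 5 (pre-nasal raising): yempuyuher → yimpuyuher
  rule 6 (vowel merger): yimpuyuher → yimpoyoher
  ⇒ Anbelar yimpoyoher

yimpoyoher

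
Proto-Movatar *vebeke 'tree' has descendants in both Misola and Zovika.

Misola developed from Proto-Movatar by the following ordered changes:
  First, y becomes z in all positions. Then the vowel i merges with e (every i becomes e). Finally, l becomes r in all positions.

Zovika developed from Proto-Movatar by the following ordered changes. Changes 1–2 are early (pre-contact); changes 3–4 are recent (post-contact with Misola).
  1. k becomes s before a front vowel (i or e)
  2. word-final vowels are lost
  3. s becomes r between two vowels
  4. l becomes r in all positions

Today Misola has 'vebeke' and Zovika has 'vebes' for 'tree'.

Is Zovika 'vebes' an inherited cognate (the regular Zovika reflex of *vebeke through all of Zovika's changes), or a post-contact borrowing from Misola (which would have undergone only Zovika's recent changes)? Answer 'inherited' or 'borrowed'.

If inherited, *vebeke would pass through all of Zovika's changes:
Zovika: start from *vebeke.
  rule 1 (palatalisation): vebeke → vebese
  rule 2 (apocope): vebese → vebes
  rule 3: no change — vebes
  rule 4: no change — vebes
  ⇒ Zovika vebes
If borrowed from Misola 'vebeke' after the early changes, it would undergo only the recent ones:
  rule 3 (rhotacism): no change (vebeke)
  rule 4 (unconditioned shift): no change (vebeke)
  ⇒ as a loan: vebeke
Zovika 'vebes' matches the inherited outcome exactly, so it is an inherited cognate, not a loan.

inherited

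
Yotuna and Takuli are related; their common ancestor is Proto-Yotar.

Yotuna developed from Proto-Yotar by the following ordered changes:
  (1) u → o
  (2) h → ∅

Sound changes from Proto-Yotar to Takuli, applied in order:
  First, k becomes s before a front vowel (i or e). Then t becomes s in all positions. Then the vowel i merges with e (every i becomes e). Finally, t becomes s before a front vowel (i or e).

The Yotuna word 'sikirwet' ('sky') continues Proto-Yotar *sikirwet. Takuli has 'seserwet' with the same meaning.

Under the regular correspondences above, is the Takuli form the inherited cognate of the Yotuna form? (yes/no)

Derive the expected Takuli reflex of *sikirwet:
Takuli: start from *sikirwet.
  rule 1 (palatalisation): sikirwet → sisirwet
  rule 2 (unconditioned shift): sisirwet → sisirwes
  rule 3 (vowel merger): sisirwes → seserwes
  rule 4: no change — seserwes
  ⇒ Takuli seserwes
The regular Takuli reflex would be 'seserwes', but the attested form is 'seserwet'. The correspondence is irregular, so they are not cognates (the Takuli form has a different source).

no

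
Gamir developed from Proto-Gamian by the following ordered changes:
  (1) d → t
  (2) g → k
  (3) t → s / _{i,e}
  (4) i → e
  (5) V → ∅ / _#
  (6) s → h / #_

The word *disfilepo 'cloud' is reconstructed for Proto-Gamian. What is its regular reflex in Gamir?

hesfelep

Gamir: start from *disfilepo.
  rule 1 (unconditioned shift): disfilepo → tisfilepo
  rule 2: no change — tisfilepo
  rule 3 (palatalisation): tisfilepo → sisfilepo
  rule 4 (vowel merger): sisfilepo → sesfelepo
  rule 5 (apocope): sesfelepo → sesfelep
  rule 6 (debuccalisation): sesfelep → hesfelep
  ⇒ Gamir hesfelep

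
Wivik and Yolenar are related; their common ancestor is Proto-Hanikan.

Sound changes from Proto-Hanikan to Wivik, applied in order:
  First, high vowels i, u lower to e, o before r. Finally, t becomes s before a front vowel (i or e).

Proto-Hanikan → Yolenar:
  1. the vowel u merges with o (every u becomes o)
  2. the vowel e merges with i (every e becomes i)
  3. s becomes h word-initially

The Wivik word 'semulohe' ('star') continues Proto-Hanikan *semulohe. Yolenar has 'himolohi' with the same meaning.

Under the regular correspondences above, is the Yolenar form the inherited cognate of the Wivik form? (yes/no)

Derive the expected Yolenar reflex of *semulohe:
Yolenar: start from *semulohe.
  rule 1 (vowel merger): semulohe → semolohe
  rule 2 (vowel merger): semolohe → simolohi
  rule 3 (debuccalisation): simolohi → himolohi
  ⇒ Yolenar himolohi
Yolenar 'himolohi' matches the regular reflex exactly, so the pair is cognate.

yes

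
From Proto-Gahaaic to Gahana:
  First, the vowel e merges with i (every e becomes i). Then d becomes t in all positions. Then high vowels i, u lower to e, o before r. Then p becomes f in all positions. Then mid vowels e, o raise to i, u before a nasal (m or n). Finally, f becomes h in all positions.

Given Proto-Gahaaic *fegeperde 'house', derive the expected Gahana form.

higiherti

Gahana: start from *fegeperde.
  rule 1 (vowel merger): fegeperde → figipirdi
  rule 2 (unconditioned shift): figipirdi → figipirti
  rule 3 (pre-rhotic lowering): figipirti → figiperti
  rule 4 (unconditioned shift): figiperti → figiferti
  rule 5: no change — figiferti
  rule 6 (unconditioned shift): figiferti → higiherti
  ⇒ Gahana higiherti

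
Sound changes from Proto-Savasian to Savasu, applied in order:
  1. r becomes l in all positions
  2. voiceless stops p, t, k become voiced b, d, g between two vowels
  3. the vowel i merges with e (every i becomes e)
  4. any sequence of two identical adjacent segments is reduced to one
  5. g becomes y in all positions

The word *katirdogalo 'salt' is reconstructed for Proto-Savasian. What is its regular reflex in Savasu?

Savasu: *katirdogalo
  katirdogalo → katildogalo   [unconditioned shift]
  katildogalo → kadildogalo   [intervocalic voicing]
  kadildogalo → kadeldogalo   [vowel merger]
  kadeldogalo (rule 4 does not apply)
  kadeldogalo → kadeldoyalo   [unconditioned shift]
  giving Savasu kadeldoyalo.

kadeldoyalo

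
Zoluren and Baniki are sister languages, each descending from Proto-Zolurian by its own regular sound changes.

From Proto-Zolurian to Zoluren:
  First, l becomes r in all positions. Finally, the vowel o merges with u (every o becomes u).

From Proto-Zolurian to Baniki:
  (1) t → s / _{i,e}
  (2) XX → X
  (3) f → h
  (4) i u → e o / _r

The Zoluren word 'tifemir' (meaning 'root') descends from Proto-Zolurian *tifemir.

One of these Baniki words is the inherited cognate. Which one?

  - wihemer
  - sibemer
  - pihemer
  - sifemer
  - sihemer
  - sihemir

Baniki: *tifemir > sifemir > sihemir > sihemer  (by palatalisation, unconditioned shift, pre-rhotic lowering)
The other candidates each miss or misapply at least one Baniki change.

sihemer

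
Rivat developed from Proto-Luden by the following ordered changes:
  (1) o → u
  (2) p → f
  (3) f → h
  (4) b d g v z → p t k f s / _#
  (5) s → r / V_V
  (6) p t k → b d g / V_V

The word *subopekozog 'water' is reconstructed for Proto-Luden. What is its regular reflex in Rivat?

subuheguzuk

Rivat: *subopekozog
  subopekozog → subupekuzug   [vowel merger]
  subupekuzug → subufekuzug   [unconditioned shift]
  subufekuzug → subuhekuzug   [unconditioned shift]
  subuhekuzug → subuhekuzuk   [final devoicing]
  subuhekuzuk (rule 5 does not apply)
  subuhekuzuk → subuheguzuk   [intervocalic voicing]
  giving Rivat subuheguzuk.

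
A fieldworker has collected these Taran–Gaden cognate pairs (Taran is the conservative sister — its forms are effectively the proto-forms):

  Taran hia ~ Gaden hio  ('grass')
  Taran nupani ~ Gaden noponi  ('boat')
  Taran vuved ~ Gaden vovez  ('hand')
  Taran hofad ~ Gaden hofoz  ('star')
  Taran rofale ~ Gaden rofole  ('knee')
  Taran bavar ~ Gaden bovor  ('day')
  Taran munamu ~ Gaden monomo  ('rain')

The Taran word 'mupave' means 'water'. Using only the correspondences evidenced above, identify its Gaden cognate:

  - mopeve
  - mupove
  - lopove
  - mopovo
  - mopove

mopove

nupani ~ noponi — Taran u corresponds to Gaden o after a consonant, before a labial obstruent.
bavar ~ bovor — Taran a corresponds to Gaden o after a consonant, before a labial obstruent.
Applying these to Taran 'mupave':
  mupave → mopave   (u→o after a consonant, before a labial obstruent)
  mopave → mopove   (a→o after a consonant, before a labial obstruent)
So the Gaden cognate is 'mopove'.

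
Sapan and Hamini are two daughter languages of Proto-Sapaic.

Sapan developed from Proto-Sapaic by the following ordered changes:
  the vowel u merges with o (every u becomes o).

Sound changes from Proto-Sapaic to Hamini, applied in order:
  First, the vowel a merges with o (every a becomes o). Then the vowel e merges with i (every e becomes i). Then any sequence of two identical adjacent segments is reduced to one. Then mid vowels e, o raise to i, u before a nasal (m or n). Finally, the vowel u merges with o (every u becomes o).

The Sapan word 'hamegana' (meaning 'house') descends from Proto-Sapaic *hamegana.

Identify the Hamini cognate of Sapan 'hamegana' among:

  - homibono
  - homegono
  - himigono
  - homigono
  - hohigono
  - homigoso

homigono

Hamini: *hamegana
  hamegana → homegono   [vowel merger]
  homegono → homigono   [vowel merger]
  homigono (rule 3 does not apply)
  homigono → humiguno   [pre-nasal raising]
  humiguno → homigono   [vowel merger]
  giving Hamini homigono.
The other candidates each miss or misapply at least one Hamini change.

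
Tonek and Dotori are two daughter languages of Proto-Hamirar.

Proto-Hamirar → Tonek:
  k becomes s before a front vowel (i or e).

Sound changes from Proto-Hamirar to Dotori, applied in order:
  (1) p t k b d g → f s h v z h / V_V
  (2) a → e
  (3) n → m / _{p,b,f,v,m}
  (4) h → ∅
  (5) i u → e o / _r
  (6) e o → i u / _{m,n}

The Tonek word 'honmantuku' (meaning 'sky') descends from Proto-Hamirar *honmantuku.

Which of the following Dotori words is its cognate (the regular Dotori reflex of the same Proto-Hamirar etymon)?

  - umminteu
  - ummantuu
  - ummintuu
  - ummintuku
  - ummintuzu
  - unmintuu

ummintuu

Dotori: *honmantuku > honmantuhu > honmentuhu > hommentuhu > ommentuu > ummintuu  (by intervocalic lenition, vowel merger, nasal place assimilation, h-loss, pre-nasal raising)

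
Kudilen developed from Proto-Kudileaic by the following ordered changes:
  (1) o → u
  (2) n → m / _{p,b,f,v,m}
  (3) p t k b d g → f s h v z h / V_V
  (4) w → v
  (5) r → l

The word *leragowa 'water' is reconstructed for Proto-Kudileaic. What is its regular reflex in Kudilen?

Kudilen: *leragowa > leraguwa > lerahuwa > lerahuva > lelahuva  (by vowel merger, intervocalic lenition, unconditioned shift, unconditioned shift)

lelahuva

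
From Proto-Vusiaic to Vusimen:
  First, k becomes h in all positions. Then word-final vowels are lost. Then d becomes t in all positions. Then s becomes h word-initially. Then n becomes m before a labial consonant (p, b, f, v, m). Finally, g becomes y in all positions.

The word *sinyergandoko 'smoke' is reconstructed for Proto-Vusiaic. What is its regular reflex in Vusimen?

Vusimen: start from *sinyergandoko.
  rule 1 (unconditioned shift): sinyergandoko → sinyergandoho
  rule 2 (apocope): sinyergandoho → sinyergandoh
  rule 3 (unconditioned shift): sinyergandoh → sinyergantoh
  rule 4 (debuccalisation): sinyergantoh → hinyergantoh
  rule 5: no change — hinyergantoh
  rule 6 (unconditioned shift): hinyergantoh → hinyeryantoh
  ⇒ Vusimen hinyeryantoh

hinyeryantoh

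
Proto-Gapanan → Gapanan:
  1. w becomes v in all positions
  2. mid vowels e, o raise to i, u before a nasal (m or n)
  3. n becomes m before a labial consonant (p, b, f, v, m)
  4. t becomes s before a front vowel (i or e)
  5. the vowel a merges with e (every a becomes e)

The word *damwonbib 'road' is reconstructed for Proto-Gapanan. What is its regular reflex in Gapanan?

demvumbib

Gapanan: *damwonbib
  damwonbib → damvonbib   [unconditioned shift]
  damvonbib → damvunbib   [pre-nasal raising]
  damvunbib → damvumbib   [nasal place assimilation]
  damvumbib (rule 4 does not apply)
  damvumbib → demvumbib   [vowel merger]
  giving Gapanan demvumbib.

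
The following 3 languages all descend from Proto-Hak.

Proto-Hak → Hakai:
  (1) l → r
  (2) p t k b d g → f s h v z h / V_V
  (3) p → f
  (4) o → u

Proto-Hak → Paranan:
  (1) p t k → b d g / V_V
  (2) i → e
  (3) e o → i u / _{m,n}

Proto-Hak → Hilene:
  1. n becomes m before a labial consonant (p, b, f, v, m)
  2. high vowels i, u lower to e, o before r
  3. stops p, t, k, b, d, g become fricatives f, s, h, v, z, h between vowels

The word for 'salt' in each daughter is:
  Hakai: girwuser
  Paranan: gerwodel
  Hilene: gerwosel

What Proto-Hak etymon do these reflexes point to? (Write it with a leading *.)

*girwotel

Position 8: Hakai has r, Paranan has l, Hilene has l. Paranan preserves l here (none of its changes turn any other segment into l), so the proto-segment is *l.
Position 5: Hakai has u, Paranan has o, Hilene has o. Paranan preserves o here (none of its changes turn any other segment into o), so the proto-segment is *o.
This points to *girwotel. Verify forward in each daughter:
Hakai: *girwotel > girwoter > girwoser > girwuser  (by unconditioned shift, intervocalic lenition, vowel merger)
Paranan: *girwotel > girwodel > gerwodel  (by intervocalic voicing, vowel merger)
Hilene: *girwotel > gerwotel > gerwosel  (by pre-rhotic lowering, intervocalic lenition)
No other proto-form is consistent with every reflex, so the reconstruction is *girwotel.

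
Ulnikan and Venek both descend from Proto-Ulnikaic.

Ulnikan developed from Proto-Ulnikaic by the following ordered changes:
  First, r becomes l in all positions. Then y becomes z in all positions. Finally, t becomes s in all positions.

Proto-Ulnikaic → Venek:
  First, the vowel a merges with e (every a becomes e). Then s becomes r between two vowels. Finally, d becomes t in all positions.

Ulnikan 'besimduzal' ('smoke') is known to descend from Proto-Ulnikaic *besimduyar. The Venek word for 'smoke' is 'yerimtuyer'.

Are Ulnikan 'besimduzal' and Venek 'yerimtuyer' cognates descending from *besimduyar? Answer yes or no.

Derive the expected Venek reflex of *besimduyar:
Venek: *besimduyar
  besimduyar → besimduyer   [vowel merger]
  besimduyer → berimduyer   [rhotacism]
  berimduyer → berimtuyer   [unconditioned shift]
  giving Venek berimtuyer.
The regular Venek reflex would be 'berimtuyer', but the attested form is 'yerimtuyer'. The correspondence is irregular, so they are not cognates (the Venek form has a different source).

no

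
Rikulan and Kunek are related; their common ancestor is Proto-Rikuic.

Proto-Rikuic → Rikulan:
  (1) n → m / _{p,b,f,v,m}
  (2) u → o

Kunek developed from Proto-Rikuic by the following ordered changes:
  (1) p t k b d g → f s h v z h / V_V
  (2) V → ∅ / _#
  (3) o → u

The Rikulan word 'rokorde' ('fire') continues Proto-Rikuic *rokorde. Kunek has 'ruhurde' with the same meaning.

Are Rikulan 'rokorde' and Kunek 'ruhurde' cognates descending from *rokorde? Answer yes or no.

Derive the expected Kunek reflex of *rokorde:
Kunek: start from *rokorde.
  rule 1 (intervocalic lenition): rokorde → rohorde
  rule 2 (apocope): rohorde → rohord
  rule 3 (vowel merger): rohord → ruhurd
  ⇒ Kunek ruhurd
The regular Kunek reflex would be 'ruhurd', but the attested form is 'ruhurde'. The correspondence is irregular, so they are not cognates (the Kunek form has a different source).

no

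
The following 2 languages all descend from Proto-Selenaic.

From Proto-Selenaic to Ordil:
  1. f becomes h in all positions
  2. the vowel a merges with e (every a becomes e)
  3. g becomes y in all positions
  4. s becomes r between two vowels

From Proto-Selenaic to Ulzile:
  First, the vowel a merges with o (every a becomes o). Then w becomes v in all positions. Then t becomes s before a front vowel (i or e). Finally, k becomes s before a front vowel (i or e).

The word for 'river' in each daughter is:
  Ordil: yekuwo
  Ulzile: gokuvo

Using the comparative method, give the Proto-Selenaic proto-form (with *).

Position 1: Ordil has y, Ulzile has g. Ulzile preserves g here (none of its changes turn any other segment into g), so the proto-segment is *g.
Position 5: Ordil has w, Ulzile has v. Ordil preserves w here (none of its changes turn any other segment into w), so the proto-segment is *w.
This points to *gakuwo. Verify forward in each daughter:
Ordil: start from *gakuwo.
  rule 1: no change — gakuwo
  rule 2 (vowel merger): gakuwo → gekuwo
  rule 3 (unconditioned shift): gekuwo → yekuwo
  rule 4: no change — yekuwo
  ⇒ Ordil yekuwo
Ulzile: start from *gakuwo.
  rule 1 (vowel merger): gakuwo → gokuwo
  rule 2 (unconditioned shift): gokuwo → gokuvo
  rule 3: no change — gokuvo
  rule 4: no change — gokuvo
  ⇒ Ulzile gokuvo
No other proto-form is consistent with every reflex, so the reconstruction is *gakuwo.

*gakuwo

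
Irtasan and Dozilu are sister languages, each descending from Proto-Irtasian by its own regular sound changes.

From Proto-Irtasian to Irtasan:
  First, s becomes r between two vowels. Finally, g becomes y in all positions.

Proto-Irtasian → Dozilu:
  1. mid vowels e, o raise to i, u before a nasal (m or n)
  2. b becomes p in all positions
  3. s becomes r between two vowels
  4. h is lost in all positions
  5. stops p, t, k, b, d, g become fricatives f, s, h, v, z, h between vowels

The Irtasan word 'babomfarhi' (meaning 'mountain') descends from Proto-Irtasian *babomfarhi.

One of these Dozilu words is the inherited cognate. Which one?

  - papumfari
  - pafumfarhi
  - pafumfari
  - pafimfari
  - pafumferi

Dozilu: *babomfarhi
  babomfarhi → babumfarhi   [pre-nasal raising]
  babumfarhi → papumfarhi   [unconditioned shift]
  papumfarhi (rule 3 does not apply)
  papumfarhi → papumfari   [h-loss]
  papumfari → pafumfari   [intervocalic lenition]
  giving Dozilu pafumfari.
Among the options, 'pafumfari' alone shows every Dozilu change applied in order.

pafumfari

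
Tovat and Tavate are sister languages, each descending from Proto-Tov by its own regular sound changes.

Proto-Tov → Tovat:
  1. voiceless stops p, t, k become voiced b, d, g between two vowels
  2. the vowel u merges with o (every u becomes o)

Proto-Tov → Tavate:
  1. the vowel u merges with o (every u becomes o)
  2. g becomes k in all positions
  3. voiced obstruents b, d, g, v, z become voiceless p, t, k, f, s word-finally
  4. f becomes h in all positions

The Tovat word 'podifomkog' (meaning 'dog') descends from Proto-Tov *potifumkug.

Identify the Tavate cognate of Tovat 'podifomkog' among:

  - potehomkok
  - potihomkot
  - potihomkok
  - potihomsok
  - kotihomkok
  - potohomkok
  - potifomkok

Tavate: *potifumkug
  potifumkug → potifomkog   [vowel merger]
  potifomkog → potifomkok   [unconditioned shift]
  potifomkok (rule 3 does not apply)
  potifomkok → potihomkok   [unconditioned shift]
  giving Tavate potihomkok.

potihomkok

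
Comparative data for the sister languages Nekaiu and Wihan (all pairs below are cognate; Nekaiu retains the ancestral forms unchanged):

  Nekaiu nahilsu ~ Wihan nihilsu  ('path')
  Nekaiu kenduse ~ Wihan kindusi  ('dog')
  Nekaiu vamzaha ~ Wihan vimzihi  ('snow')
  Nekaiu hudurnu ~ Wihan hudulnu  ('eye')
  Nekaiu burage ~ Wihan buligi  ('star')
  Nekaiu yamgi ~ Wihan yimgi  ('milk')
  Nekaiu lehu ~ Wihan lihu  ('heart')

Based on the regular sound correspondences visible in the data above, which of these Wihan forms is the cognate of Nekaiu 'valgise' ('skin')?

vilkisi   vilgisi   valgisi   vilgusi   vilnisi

nahilsu ~ nihilsu, vamzaha ~ vimzihi — Nekaiu a corresponds to Wihan i after a consonant, before a consonant other than r, m, n, p, b, f, v.
kenduse ~ kindusi, burage ~ buligi — Nekaiu e corresponds to Wihan i word-finally.
Applying these to Nekaiu 'valgise':
  valgise → vilgise   (a→i after a consonant, before a consonant other than r, m, n, p, b, f, v)
  vilgise → vilgisi   (e→i word-finally)
So the Wihan cognate is 'vilgisi'.

vilgisi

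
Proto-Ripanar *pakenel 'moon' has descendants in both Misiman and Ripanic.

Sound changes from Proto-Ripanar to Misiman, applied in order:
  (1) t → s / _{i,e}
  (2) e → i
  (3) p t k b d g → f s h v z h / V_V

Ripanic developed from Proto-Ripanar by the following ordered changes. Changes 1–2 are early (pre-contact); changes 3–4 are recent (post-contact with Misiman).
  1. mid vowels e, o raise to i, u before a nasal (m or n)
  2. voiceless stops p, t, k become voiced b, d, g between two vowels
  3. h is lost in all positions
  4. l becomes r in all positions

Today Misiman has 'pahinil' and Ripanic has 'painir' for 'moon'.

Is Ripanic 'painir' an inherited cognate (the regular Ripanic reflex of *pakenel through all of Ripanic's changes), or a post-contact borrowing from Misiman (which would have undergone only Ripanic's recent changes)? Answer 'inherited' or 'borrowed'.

If inherited, *pakenel would pass through all of Ripanic's changes:
Ripanic: *pakenel > pakinel > paginel > paginer  (by pre-nasal raising, intervocalic voicing, unconditioned shift)
If borrowed from Misiman 'pahinil' after the early changes, it would undergo only the recent ones:
  rule 3 (h-loss): pahinil → painil
  rule 4 (unconditioned shift): painil → painir
  ⇒ as a loan: painir
Ripanic 'painir' matches the loan outcome 'painir', not the inherited 'paginer' — it skipped the early Ripanic changes, so it was borrowed from Misiman.

borrowed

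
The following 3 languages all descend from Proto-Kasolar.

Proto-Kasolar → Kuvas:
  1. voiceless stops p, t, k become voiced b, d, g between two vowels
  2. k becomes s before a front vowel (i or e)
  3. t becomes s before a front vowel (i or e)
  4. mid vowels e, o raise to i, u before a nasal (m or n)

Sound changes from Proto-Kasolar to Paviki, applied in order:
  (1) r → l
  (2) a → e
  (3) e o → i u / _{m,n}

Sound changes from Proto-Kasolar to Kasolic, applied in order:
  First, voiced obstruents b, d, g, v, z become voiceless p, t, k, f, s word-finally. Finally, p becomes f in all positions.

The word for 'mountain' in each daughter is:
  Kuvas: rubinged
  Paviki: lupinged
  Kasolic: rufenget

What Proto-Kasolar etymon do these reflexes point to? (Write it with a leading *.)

*rupenged

Position 4: Kuvas has i, Paviki has i, Kasolic has e. Kasolic preserves e here (none of its changes turn any other segment into e), so the proto-segment is *e.
Position 1: Kuvas has r, Paviki has l, Kasolic has r. Kuvas preserves r here (none of its changes turn any other segment into r), so the proto-segment is *r.
This points to *rupenged. Verify forward in each daughter:
Kuvas: *rupenged > rubenged > rubinged  (by intervocalic voicing, pre-nasal raising)
Paviki: start from *rupenged.
  rule 1 (unconditioned shift): rupenged → lupenged
  rule 2: no change — lupenged
  rule 3 (pre-nasal raising): lupenged → lupinged
  ⇒ Paviki lupinged
Kasolic: *rupenged > rupenget > rufenget  (by final devoicing, unconditioned shift)
Only *rupenged yields all of Kuvas rubinged, Paviki lupinged, Kasolic rufenget.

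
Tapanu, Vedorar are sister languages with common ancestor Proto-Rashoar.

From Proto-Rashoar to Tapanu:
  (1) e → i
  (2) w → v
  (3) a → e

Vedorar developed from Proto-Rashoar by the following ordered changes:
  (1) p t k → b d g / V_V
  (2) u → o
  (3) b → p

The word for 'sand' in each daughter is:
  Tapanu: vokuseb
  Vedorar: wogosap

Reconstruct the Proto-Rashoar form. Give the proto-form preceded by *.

Position 3: Tapanu has k, Vedorar has g. Tapanu preserves k here (none of its changes turn any other segment into k), so the proto-segment is *k.
Position 4: Tapanu has u, Vedorar has o. Tapanu preserves u here (none of its changes turn any other segment into u), so the proto-segment is *u.
Verify the candidate proto-form against each daughter:
Tapanu: start from *wokusab.
  rule 1: no change — wokusab
  rule 2 (unconditioned shift): wokusab → vokusab
  rule 3 (vowel merger): vokusab → vokuseb
  ⇒ Tapanu vokuseb
Vedorar: start from *wokusab.
  rule 1 (intervocalic voicing): wokusab → wogusab
  rule 2 (vowel merger): wogusab → wogosab
  rule 3 (unconditioned shift): wogosab → wogosap
  ⇒ Vedorar wogosap
No other proto-form is consistent with every reflex, so the reconstruction is *wokusab.

*wokusab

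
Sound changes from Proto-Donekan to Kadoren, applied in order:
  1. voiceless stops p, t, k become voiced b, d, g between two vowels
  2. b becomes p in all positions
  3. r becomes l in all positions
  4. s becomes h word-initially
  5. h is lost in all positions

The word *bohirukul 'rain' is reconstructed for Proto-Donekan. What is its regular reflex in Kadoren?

Kadoren: start from *bohirukul.
  rule 1 (intervocalic voicing): bohirukul → bohirugul
  rule 2 (unconditioned shift): bohirugul → pohirugul
  rule 3 (unconditioned shift): pohirugul → pohilugul
  rule 4: no change — pohilugul
  rule 5 (h-loss): pohilugul → poilugul
  ⇒ Kadoren poilugul

poilugul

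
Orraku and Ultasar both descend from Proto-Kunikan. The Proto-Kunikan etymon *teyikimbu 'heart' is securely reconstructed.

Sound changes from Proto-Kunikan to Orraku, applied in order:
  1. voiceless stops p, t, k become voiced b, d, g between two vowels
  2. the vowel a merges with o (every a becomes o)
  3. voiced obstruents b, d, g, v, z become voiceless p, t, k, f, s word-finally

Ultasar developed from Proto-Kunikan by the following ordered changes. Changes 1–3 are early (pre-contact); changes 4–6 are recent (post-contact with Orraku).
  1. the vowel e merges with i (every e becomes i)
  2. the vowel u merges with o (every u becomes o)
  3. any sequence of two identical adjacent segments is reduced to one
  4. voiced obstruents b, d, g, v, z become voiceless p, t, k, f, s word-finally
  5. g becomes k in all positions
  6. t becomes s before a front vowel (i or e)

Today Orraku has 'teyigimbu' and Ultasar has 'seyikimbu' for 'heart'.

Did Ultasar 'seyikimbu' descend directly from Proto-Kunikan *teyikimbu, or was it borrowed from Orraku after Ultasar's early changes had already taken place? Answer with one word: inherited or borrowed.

If inherited, *teyikimbu would pass through all of Ultasar's changes:
Ultasar: *teyikimbu > tiyikimbu > tiyikimbo > siyikimbo  (by vowel merger, vowel merger, palatalisation)
If borrowed from Orraku 'teyigimbu' after the early changes, it would undergo only the recent ones:
  rule 4 (final devoicing): no change (teyigimbu)
  rule 5 (unconditioned shift): teyigimbu → teyikimbu
  rule 6 (palatalisation): teyikimbu → seyikimbu
  ⇒ as a loan: seyikimbu
Ultasar 'seyikimbu' matches the loan outcome 'seyikimbu', not the inherited 'siyikimbo' — it skipped the early Ultasar changes, so it was borrowed from Orraku.

borrowed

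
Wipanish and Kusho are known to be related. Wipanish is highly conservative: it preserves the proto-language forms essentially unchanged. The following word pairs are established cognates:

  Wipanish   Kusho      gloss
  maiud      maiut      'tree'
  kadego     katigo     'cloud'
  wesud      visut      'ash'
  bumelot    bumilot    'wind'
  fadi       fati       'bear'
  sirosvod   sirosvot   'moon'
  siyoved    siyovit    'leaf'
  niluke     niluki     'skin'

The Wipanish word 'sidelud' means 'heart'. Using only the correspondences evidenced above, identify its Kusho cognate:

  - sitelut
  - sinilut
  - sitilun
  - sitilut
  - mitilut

kadego ~ katigo — Wipanish d corresponds to Kusho t between vowels (before a front vowel).
kadego ~ katigo, wesud ~ visut — Wipanish e corresponds to Kusho i after a consonant, before a consonant other than r, m, n, p, b, f, v.
maiud ~ maiut, wesud ~ visut — Wipanish d corresponds to Kusho t word-finally.
Applying these to Wipanish 'sidelud':
  sidelud → sitelud   (d→t between vowels (before a front vowel))
  sitelud → sitilud   (e→i after a consonant, before a consonant other than r, m, n, p, b, f, v)
  sitilud → sitilut   (d→t word-finally)
So the Kusho cognate is 'sitilut'.

sitilut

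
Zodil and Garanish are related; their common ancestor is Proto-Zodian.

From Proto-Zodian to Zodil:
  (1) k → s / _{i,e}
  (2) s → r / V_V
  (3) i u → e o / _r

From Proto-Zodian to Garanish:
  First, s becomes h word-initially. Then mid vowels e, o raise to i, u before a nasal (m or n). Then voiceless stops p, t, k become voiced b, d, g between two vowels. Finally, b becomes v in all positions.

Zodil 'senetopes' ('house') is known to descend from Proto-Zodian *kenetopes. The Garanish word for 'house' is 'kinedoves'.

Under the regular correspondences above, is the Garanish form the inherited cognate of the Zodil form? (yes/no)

yes

Derive the expected Garanish reflex of *kenetopes:
Garanish: start from *kenetopes.
  rule 1: no change — kenetopes
  rule 2 (pre-nasal raising): kenetopes → kinetopes
  rule 3 (intervocalic voicing): kinetopes → kinedobes
  rule 4 (unconditioned shift): kinedobes → kinedoves
  ⇒ Garanish kinedoves
Garanish 'kinedoves' matches the regular reflex exactly, so the pair is cognate.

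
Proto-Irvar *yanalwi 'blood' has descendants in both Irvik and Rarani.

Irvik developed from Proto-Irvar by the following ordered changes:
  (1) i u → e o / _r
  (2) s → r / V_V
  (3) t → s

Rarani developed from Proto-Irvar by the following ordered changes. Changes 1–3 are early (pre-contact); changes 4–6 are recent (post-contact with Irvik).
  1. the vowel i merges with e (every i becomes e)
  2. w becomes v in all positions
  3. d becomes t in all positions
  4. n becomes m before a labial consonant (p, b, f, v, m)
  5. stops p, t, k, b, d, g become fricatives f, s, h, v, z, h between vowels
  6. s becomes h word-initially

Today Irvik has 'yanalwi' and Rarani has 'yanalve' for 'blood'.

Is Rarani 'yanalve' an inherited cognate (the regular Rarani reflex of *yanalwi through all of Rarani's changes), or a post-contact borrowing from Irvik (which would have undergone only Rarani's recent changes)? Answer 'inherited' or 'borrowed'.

If inherited, *yanalwi would pass through all of Rarani's changes:
Rarani: *yanalwi > yanalwe > yanalve  (by vowel merger, unconditioned shift)
If borrowed from Irvik 'yanalwi' after the early changes, it would undergo only the recent ones:
  rule 4 (nasal place assimilation): no change (yanalwi)
  rule 5 (intervocalic lenition): no change (yanalwi)
  rule 6 (debuccalisation): no change (yanalwi)
  ⇒ as a loan: yanalwi
Rarani 'yanalve' matches the inherited outcome exactly, so it is an inherited cognate, not a loan.

inherited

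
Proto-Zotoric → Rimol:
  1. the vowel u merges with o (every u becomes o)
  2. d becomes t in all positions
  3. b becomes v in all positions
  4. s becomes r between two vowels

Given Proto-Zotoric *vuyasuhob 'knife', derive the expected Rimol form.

voyarohov

Rimol: *vuyasuhob > voyasohob > voyasohov > voyarohov  (by vowel merger, unconditioned shift, rhotacism)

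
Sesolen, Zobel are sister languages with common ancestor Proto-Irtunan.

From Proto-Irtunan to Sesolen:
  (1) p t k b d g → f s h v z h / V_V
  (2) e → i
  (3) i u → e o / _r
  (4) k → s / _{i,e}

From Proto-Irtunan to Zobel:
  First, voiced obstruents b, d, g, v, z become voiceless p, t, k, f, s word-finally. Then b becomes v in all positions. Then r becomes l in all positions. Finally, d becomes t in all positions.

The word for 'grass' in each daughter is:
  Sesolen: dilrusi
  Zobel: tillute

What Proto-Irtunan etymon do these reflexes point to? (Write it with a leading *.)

*dilrute

Position 4: Sesolen has r, Zobel has l. Sesolen preserves r here (none of its changes turn any other segment into r), so the proto-segment is *r.
Position 1: Sesolen has d, Zobel has t. Sesolen preserves d here (none of its changes turn any other segment into d), so the proto-segment is *d.
Continuing position by position gives *dilrute; check it forward:
Sesolen: *dilrute > dilruse > dilrusi  (by intervocalic lenition, vowel merger)
Zobel: start from *dilrute.
  rule 1: no change — dilrute
  rule 2: no change — dilrute
  rule 3 (unconditioned shift): dilrute → dillute
  rule 4 (unconditioned shift): dillute → tillute
  ⇒ Zobel tillute
*dilrute is the unique common source.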